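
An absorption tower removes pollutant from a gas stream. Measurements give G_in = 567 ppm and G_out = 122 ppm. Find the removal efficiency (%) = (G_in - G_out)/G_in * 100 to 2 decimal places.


Efficiency = (G_in - G_out) / G_in * 100%
Efficiency = (567 - 122) / 567 * 100
Efficiency = 445 / 567 * 100
Efficiency = 78.48%


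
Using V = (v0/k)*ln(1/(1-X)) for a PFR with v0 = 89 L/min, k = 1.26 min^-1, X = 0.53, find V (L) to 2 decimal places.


V = (v0/k) * ln(1/(1-X))
V = (89/1.26) * ln(1/(1-0.53))
V = 70.634921 * ln(2.12766)
V = 70.634921 * 0.755023
V = 53.33 L


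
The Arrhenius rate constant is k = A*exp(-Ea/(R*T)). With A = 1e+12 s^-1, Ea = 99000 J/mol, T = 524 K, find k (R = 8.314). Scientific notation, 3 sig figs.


k = A * exp(-Ea/(R*T))
k = 1e+12 * exp(-99000 / (8.314 * 524))
k = 1e+12 * exp(-22.724477)
k = 1.35e+02


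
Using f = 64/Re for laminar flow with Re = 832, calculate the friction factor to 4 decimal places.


f = 64 / Re
f = 64 / 832
f = 0.0769


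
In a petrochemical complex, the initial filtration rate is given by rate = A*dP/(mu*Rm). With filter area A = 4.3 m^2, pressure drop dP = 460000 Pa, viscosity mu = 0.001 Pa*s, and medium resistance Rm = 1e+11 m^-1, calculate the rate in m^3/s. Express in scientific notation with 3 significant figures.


rate = A * dP / (mu * Rm)
rate = 4.3 * 460000 / (0.001 * 1e+11)
rate = 1978000.0 / 1.000e+08
rate = 1.98e-02 m^3/s


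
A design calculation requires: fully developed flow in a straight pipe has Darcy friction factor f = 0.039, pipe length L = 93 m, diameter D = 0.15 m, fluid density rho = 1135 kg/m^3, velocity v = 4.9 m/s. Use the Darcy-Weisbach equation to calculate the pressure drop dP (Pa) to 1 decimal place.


dP = f * (L/D) * (rho*v^2/2)
dP = 0.039 * (93/0.15) * (1135*4.9^2/2)
L/D = 620.0
rho*v^2/2 = 1135*24.01/2 = 13625.675
dP = 0.039 * 620.0 * 13625.675
dP = 329468.8 Pa


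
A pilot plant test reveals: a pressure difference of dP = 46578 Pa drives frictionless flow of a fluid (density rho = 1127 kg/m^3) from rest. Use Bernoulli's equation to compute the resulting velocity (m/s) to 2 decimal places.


v = sqrt(2*dP/rho)
v = sqrt(2*46578/1127)
v = sqrt(82.658385)
v = 9.09 m/s


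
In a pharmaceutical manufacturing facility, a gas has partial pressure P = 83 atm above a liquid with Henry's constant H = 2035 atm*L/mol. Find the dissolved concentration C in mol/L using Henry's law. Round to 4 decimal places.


C = P / H
C = 83 / 2035
C = 0.0408 mol/L


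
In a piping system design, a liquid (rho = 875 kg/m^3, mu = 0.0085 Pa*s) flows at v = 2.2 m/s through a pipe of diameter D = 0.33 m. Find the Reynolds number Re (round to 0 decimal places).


Re = rho * v * D / mu
Re = 875 * 2.2 * 0.33 / 0.0085
Re = 635.25 / 0.0085
Re = 74735


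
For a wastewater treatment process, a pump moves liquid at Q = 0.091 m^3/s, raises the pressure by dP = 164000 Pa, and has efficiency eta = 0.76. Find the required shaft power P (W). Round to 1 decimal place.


P = Q * dP / eta
P = 0.091 * 164000 / 0.76
P = 14924.0 / 0.76
P = 19636.8 W


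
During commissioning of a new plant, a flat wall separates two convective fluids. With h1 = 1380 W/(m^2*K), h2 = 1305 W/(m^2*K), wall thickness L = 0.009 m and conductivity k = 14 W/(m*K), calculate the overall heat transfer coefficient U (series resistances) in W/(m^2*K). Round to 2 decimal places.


1/U = 1/h1 + L/k + 1/h2
1/U = 1/1380 + 0.009/14 + 1/1305
1/U = 0.0007246377 + 0.0006428571 + 0.0007662835
1/U = 0.0021337783
U = 468.65 W/(m^2*K)


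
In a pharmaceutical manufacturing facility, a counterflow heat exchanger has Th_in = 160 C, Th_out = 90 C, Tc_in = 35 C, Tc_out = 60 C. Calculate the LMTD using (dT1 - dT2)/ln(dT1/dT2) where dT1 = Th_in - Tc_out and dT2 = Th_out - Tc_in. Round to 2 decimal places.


dT1 = Th_in - Tc_out = 160 - 60 = 100
dT2 = Th_out - Tc_in = 90 - 35 = 55
LMTD = (dT1 - dT2) / ln(dT1/dT2)
LMTD = (100 - 55) / ln(100/55)
LMTD = 75.27 K


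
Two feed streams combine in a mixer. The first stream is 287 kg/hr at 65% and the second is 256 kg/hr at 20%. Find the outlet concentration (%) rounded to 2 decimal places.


Mass balance on solute: F1*x1 + F2*x2 = F3*x3
F3 = F1 + F2 = 287 + 256 = 543 kg/hr
x3 = (F1*x1 + F2*x2)/F3
x3 = (287*0.65 + 256*0.2) / 543
x3 = 43.78%


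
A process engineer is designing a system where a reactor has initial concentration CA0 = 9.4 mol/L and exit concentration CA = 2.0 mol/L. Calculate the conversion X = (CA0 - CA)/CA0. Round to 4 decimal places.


X = (CA0 - CA) / CA0
X = (9.4 - 2.0) / 9.4
X = 7.4 / 9.4
X = 0.7872


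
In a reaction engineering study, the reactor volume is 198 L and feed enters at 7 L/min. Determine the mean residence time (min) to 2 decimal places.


tau = V / v0
tau = 198 / 7
tau = 28.29 min


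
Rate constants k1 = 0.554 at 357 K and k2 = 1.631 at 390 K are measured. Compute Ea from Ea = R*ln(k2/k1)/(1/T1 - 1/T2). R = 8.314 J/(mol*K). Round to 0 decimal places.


Ea = R * ln(k2/k1) / (1/T1 - 1/T2)
ln(k2/k1) = ln(1.631/0.554) = 1.0797839
1/T1 - 1/T2 = 1/357 - 1/390 = 0.000237017884
Ea = 8.314 * 1.0797839 / 0.000237017884
Ea = 37876 J/mol


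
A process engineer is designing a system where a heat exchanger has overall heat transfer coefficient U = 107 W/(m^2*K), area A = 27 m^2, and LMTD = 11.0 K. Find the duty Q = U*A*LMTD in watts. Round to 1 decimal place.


Q = U * A * LMTD
Q = 107 * 27 * 11.0
Q = 31779.0 W


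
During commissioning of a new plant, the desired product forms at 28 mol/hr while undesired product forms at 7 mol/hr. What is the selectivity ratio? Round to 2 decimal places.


S = desired product rate / undesired product rate
S = 28 / 7
S = 4.00


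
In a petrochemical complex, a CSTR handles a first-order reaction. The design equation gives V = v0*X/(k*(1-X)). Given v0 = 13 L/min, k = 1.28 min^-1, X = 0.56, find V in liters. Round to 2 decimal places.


V = v0 * X / (k * (1 - X))
V = 13 * 0.56 / (1.28 * (1 - 0.56))
V = 7.28 / (1.28 * 0.44)
V = 7.28 / 0.5632
V = 12.93 L


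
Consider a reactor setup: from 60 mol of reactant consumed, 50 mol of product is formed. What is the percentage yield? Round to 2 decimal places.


Yield = (moles product / moles consumed) * 100%
Yield = (50 / 60) * 100
Yield = 0.8333 * 100
Yield = 83.33%


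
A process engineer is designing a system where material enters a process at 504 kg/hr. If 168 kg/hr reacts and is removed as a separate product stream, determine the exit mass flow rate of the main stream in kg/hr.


Steady-state mass balance on the main outlet: F_out = F_in - F_removed
F_out = 504 - 168
F_out = 336 kg/hr


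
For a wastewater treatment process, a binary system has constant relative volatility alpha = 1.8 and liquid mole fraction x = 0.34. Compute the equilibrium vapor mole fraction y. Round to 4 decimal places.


y = alpha*x / (1 + (alpha-1)*x)
y = 1.8*0.34 / (1 + (1.8-1)*0.34)
y = 0.612 / (1 + 0.272)
y = 0.612 / 1.272
y = 0.4811


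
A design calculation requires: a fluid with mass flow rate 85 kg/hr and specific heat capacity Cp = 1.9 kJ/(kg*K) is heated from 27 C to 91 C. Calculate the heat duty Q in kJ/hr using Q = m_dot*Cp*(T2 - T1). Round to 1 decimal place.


Q = m_dot * Cp * (T2 - T1)
Q = 85 * 1.9 * (91 - 27)
Q = 85 * 1.9 * 64
Q = 10336.0 kJ/hr


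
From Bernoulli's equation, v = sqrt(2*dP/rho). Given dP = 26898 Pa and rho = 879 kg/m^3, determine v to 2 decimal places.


v = sqrt(2*dP/rho)
v = sqrt(2*26898/879)
v = sqrt(61.201365)
v = 7.82 m/s


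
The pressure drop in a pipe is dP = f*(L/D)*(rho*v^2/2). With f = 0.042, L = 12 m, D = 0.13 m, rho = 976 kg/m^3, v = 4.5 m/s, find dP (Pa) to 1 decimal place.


dP = f * (L/D) * (rho*v^2/2)
dP = 0.042 * (12/0.13) * (976*4.5^2/2)
L/D = 92.30769231
rho*v^2/2 = 976*20.25/2 = 9882.0
dP = 0.042 * 92.30769231 * 9882.0
dP = 38311.8 Pa


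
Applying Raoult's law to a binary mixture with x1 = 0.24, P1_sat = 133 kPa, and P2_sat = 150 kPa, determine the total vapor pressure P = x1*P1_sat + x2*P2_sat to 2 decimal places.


P = x1*P1_sat + x2*P2_sat
x2 = 1 - x1 = 1 - 0.24 = 0.76
P = 0.24*133 + 0.76*150
P = 31.92 + 114.0
P = 145.92 kPa


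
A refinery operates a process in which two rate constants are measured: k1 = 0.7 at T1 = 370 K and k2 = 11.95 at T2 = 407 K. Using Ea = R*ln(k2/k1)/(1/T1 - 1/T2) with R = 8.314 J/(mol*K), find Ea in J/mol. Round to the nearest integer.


Ea = R * ln(k2/k1) / (1/T1 - 1/T2)
ln(k2/k1) = ln(11.95/0.7) = 2.8374062
1/T1 - 1/T2 = 1/370 - 1/407 = 0.000245700246
Ea = 8.314 * 2.8374062 / 0.000245700246
Ea = 96012 J/mol


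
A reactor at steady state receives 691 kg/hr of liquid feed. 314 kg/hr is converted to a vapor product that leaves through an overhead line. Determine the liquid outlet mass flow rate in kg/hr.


Steady-state mass balance on the main outlet: F_out = F_in - F_removed
F_out = 691 - 314
F_out = 377 kg/hr


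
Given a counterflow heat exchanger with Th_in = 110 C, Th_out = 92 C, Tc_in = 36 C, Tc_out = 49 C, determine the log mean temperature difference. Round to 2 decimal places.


dT1 = Th_in - Tc_out = 110 - 49 = 61
dT2 = Th_out - Tc_in = 92 - 36 = 56
LMTD = (dT1 - dT2) / ln(dT1/dT2)
LMTD = (61 - 56) / ln(61/56)
LMTD = 58.46 K


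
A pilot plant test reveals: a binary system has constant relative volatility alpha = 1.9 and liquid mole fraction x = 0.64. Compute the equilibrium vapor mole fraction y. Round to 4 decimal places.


y = alpha*x / (1 + (alpha-1)*x)
y = 1.9*0.64 / (1 + (1.9-1)*0.64)
y = 1.216 / (1 + 0.576)
y = 1.216 / 1.576
y = 0.7716


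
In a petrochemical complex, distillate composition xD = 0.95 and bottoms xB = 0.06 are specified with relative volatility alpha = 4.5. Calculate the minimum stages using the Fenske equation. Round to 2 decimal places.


N_min = ln((xD*(1-xB))/(xB*(1-xD))) / ln(alpha)
Numerator inside ln: 0.893 / 0.003 = 297.666667
ln(297.666667) = 5.695974
ln(alpha) = ln(4.5) = 1.504077
N_min = 5.695974 / 1.504077 = 3.79


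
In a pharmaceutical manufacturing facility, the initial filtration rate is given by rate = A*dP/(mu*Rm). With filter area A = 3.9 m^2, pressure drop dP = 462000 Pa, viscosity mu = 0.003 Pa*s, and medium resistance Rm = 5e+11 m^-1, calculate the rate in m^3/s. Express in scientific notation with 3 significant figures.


rate = A * dP / (mu * Rm)
rate = 3.9 * 462000 / (0.003 * 5e+11)
rate = 1801800.0 / 1.500e+09
rate = 1.20e-03 m^3/s


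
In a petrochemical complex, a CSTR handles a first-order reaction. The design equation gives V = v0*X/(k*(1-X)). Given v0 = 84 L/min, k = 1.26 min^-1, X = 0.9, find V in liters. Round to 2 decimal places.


V = v0 * X / (k * (1 - X))
V = 84 * 0.9 / (1.26 * (1 - 0.9))
V = 75.6 / (1.26 * 0.1)
V = 75.6 / 0.126
V = 600.00 L


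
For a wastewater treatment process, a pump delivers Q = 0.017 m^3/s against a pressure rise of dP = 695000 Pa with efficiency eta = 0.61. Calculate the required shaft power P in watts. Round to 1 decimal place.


P = Q * dP / eta
P = 0.017 * 695000 / 0.61
P = 11815.0 / 0.61
P = 19368.9 W


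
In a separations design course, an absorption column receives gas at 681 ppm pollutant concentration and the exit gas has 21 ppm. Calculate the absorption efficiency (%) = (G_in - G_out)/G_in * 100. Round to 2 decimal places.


Efficiency = (G_in - G_out) / G_in * 100%
Efficiency = (681 - 21) / 681 * 100
Efficiency = 660 / 681 * 100
Efficiency = 96.92%


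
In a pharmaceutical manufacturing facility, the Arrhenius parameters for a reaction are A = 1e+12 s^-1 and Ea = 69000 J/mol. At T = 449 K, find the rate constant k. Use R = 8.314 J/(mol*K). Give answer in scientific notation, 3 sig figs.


k = A * exp(-Ea/(R*T))
k = 1e+12 * exp(-69000 / (8.314 * 449))
k = 1e+12 * exp(-18.483863)
k = 9.39e+03


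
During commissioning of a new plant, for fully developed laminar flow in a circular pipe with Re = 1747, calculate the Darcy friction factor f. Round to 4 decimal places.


f = 64 / Re
f = 64 / 1747
f = 0.0366


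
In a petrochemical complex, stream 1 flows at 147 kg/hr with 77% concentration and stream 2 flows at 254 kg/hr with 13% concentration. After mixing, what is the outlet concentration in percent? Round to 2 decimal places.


Mass balance on solute: F1*x1 + F2*x2 = F3*x3
F3 = F1 + F2 = 147 + 254 = 401 kg/hr
x3 = (F1*x1 + F2*x2)/F3
x3 = (147*0.77 + 254*0.13) / 401
x3 = 36.46%


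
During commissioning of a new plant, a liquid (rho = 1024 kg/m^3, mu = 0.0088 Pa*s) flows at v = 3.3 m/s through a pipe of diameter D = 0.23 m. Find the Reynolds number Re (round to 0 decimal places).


Re = rho * v * D / mu
Re = 1024 * 3.3 * 0.23 / 0.0088
Re = 777.216 / 0.0088
Re = 88320


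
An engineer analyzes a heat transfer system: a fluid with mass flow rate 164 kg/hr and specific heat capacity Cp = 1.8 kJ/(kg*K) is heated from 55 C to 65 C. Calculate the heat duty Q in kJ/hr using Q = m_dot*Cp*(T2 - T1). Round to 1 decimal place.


Q = m_dot * Cp * (T2 - T1)
Q = 164 * 1.8 * (65 - 55)
Q = 164 * 1.8 * 10
Q = 2952.0 kJ/hr


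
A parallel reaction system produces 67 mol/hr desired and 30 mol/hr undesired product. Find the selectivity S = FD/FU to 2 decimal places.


S = desired product rate / undesired product rate
S = 67 / 30
S = 2.23


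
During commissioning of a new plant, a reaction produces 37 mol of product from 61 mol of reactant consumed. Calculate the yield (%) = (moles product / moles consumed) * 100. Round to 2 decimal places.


Yield = (moles product / moles consumed) * 100%
Yield = (37 / 61) * 100
Yield = 0.6066 * 100
Yield = 60.66%


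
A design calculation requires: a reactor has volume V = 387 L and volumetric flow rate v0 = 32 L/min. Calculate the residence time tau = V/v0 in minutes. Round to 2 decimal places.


tau = V / v0
tau = 387 / 32
tau = 12.09 min


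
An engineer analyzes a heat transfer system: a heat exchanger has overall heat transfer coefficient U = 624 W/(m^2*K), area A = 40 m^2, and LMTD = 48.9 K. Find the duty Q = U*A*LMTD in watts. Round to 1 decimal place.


Q = U * A * LMTD
Q = 624 * 40 * 48.9
Q = 1220544.0 W


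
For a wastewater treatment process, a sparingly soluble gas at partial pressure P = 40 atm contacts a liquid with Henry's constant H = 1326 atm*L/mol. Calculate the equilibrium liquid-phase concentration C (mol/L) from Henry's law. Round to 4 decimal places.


C = P / H
C = 40 / 1326
C = 0.0302 mol/L


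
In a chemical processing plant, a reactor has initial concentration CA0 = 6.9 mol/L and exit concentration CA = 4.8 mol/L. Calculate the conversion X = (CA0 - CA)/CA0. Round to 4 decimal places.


X = (CA0 - CA) / CA0
X = (6.9 - 4.8) / 6.9
X = 2.1 / 6.9
X = 0.3043


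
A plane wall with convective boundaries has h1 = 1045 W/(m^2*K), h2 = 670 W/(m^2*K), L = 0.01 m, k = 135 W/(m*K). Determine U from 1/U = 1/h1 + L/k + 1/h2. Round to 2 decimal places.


1/U = 1/h1 + L/k + 1/h2
1/U = 1/1045 + 0.01/135 + 1/670
1/U = 0.0009569378 + 7.40741e-05 + 0.0014925373
1/U = 0.0025235492
U = 396.27 W/(m^2*K)


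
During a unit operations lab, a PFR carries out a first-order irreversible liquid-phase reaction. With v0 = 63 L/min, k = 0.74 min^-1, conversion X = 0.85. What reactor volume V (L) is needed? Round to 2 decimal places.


V = (v0/k) * ln(1/(1-X))
V = (63/0.74) * ln(1/(1-0.85))
V = 85.135135 * ln(6.666667)
V = 85.135135 * 1.89712
V = 161.51 L


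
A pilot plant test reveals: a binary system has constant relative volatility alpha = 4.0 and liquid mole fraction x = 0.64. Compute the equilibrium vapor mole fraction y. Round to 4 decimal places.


y = alpha*x / (1 + (alpha-1)*x)
y = 4.0*0.64 / (1 + (4.0-1)*0.64)
y = 2.56 / (1 + 1.92)
y = 2.56 / 2.92
y = 0.8767


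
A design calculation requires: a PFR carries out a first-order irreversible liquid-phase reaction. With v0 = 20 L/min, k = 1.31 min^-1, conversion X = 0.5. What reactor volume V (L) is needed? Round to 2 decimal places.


V = (v0/k) * ln(1/(1-X))
V = (20/1.31) * ln(1/(1-0.5))
V = 15.267176 * ln(2.0)
V = 15.267176 * 0.693147
V = 10.58 L


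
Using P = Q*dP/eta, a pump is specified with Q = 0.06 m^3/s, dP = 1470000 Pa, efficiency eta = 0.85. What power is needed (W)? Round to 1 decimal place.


P = Q * dP / eta
P = 0.06 * 1470000 / 0.85
P = 88200.0 / 0.85
P = 103764.7 W


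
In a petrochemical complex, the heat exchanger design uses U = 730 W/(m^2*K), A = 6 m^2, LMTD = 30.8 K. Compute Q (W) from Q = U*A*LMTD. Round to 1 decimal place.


Q = U * A * LMTD
Q = 730 * 6 * 30.8
Q = 134904.0 W


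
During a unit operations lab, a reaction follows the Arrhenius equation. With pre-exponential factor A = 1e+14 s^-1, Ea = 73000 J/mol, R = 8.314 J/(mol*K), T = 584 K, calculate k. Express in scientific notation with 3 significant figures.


k = A * exp(-Ea/(R*T))
k = 1e+14 * exp(-73000 / (8.314 * 584))
k = 1e+14 * exp(-15.034881)
k = 2.95e+07


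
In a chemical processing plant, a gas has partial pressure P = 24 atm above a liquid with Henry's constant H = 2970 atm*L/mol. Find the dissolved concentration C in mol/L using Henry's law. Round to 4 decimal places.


C = P / H
C = 24 / 2970
C = 0.0081 mol/L


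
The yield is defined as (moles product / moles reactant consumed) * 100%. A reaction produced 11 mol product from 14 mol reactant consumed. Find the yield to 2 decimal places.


Yield = (moles product / moles consumed) * 100%
Yield = (11 / 14) * 100
Yield = 0.7857 * 100
Yield = 78.57%


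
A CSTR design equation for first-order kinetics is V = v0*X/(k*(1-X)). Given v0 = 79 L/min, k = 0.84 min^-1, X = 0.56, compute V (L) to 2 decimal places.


V = v0 * X / (k * (1 - X))
V = 79 * 0.56 / (0.84 * (1 - 0.56))
V = 44.24 / (0.84 * 0.44)
V = 44.24 / 0.3696
V = 119.70 L


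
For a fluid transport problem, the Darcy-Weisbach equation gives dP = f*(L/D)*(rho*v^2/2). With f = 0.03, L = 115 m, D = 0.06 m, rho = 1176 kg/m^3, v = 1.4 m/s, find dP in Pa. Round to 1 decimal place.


dP = f * (L/D) * (rho*v^2/2)
dP = 0.03 * (115/0.06) * (1176*1.4^2/2)
L/D = 1916.66666667
rho*v^2/2 = 1176*1.96/2 = 1152.48
dP = 0.03 * 1916.66666667 * 1152.48
dP = 66267.6 Pa


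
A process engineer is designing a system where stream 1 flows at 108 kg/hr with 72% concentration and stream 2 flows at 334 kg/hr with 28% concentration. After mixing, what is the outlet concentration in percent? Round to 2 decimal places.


Mass balance on solute: F1*x1 + F2*x2 = F3*x3
F3 = F1 + F2 = 108 + 334 = 442 kg/hr
x3 = (F1*x1 + F2*x2)/F3
x3 = (108*0.72 + 334*0.28) / 442
x3 = 38.75%


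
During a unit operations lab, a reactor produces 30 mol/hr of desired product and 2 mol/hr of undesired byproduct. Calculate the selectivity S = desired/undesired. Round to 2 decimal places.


S = desired product rate / undesired product rate
S = 30 / 2
S = 15.00


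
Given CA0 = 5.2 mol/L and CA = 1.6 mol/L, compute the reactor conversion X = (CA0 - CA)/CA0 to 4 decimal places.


X = (CA0 - CA) / CA0
X = (5.2 - 1.6) / 5.2
X = 3.6 / 5.2
X = 0.6923


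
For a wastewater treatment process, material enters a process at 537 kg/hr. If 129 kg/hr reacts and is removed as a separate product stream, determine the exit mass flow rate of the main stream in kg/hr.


Steady-state mass balance on the main outlet: F_out = F_in - F_removed
F_out = 537 - 129
F_out = 408 kg/hr


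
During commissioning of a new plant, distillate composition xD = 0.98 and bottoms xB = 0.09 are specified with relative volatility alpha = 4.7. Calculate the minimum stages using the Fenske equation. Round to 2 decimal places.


N_min = ln((xD*(1-xB))/(xB*(1-xD))) / ln(alpha)
Numerator inside ln: 0.8918 / 0.0018 = 495.444444
ln(495.444444) = 6.205455
ln(alpha) = ln(4.7) = 1.547563
N_min = 6.205455 / 1.547563 = 4.01


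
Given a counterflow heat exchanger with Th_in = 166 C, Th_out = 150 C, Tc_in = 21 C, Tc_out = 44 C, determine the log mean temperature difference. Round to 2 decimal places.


dT1 = Th_in - Tc_out = 166 - 44 = 122
dT2 = Th_out - Tc_in = 150 - 21 = 129
LMTD = (dT1 - dT2) / ln(dT1/dT2)
LMTD = (122 - 129) / ln(122/129)
LMTD = 125.47 K


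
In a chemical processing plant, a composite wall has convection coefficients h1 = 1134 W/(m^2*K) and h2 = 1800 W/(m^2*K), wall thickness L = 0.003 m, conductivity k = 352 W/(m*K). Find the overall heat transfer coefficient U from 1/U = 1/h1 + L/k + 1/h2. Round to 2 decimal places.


1/U = 1/h1 + L/k + 1/h2
1/U = 1/1134 + 0.003/352 + 1/1800
1/U = 0.0008818342 + 8.5227e-06 + 0.0005555556
1/U = 0.0014459125
U = 691.60 W/(m^2*K)


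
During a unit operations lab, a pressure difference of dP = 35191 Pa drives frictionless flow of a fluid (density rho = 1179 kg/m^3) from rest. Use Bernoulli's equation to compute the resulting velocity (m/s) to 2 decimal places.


v = sqrt(2*dP/rho)
v = sqrt(2*35191/1179)
v = sqrt(59.696353)
v = 7.73 m/s


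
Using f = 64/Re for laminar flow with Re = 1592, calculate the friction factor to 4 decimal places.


f = 64 / Re
f = 64 / 1592
f = 0.0402


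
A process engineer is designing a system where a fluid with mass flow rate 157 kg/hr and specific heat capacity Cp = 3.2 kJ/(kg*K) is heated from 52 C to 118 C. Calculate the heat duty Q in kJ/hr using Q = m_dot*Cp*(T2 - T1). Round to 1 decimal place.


Q = m_dot * Cp * (T2 - T1)
Q = 157 * 3.2 * (118 - 52)
Q = 157 * 3.2 * 66
Q = 33158.4 kJ/hr


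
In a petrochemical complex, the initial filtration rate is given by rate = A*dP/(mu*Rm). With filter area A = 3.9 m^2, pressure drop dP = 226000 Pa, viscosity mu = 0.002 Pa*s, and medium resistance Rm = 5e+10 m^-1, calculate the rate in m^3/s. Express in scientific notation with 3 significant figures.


rate = A * dP / (mu * Rm)
rate = 3.9 * 226000 / (0.002 * 5e+10)
rate = 881400.0 / 1.000e+08
rate = 8.81e-03 m^3/s


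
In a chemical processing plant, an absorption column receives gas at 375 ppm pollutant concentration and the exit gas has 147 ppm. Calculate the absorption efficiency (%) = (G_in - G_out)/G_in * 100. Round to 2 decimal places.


Efficiency = (G_in - G_out) / G_in * 100%
Efficiency = (375 - 147) / 375 * 100
Efficiency = 228 / 375 * 100
Efficiency = 60.80%


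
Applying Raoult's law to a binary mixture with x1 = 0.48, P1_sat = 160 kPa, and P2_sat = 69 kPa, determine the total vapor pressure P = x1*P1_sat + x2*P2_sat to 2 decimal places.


P = x1*P1_sat + x2*P2_sat
x2 = 1 - x1 = 1 - 0.48 = 0.52
P = 0.48*160 + 0.52*69
P = 76.8 + 35.88
P = 112.68 kPa


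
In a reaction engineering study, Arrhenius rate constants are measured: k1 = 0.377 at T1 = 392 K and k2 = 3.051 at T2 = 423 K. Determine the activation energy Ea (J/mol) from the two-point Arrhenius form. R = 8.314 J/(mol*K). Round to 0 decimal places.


Ea = R * ln(k2/k1) / (1/T1 - 1/T2)
ln(k2/k1) = ln(3.051/0.377) = 2.0909795
1/T1 - 1/T2 = 1/392 - 1/423 = 0.000186954214
Ea = 8.314 * 2.0909795 / 0.000186954214
Ea = 92987 J/mol


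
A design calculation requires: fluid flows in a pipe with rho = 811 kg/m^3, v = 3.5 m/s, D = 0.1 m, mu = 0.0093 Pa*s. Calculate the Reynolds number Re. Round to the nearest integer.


Re = rho * v * D / mu
Re = 811 * 3.5 * 0.1 / 0.0093
Re = 283.85 / 0.0093
Re = 30522


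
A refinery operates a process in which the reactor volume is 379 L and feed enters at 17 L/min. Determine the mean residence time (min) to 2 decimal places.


tau = V / v0
tau = 379 / 17
tau = 22.29 min


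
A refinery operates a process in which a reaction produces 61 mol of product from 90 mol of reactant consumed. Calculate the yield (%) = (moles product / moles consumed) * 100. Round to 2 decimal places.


Yield = (moles product / moles consumed) * 100%
Yield = (61 / 90) * 100
Yield = 0.6778 * 100
Yield = 67.78%


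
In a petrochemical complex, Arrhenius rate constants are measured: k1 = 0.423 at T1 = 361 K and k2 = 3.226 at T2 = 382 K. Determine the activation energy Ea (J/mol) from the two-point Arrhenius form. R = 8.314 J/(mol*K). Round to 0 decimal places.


Ea = R * ln(k2/k1) / (1/T1 - 1/T2)
ln(k2/k1) = ln(3.226/0.423) = 2.0316261
1/T1 - 1/T2 = 1/361 - 1/382 = 0.000152282055
Ea = 8.314 * 2.0316261 / 0.000152282055
Ea = 110919 J/mol


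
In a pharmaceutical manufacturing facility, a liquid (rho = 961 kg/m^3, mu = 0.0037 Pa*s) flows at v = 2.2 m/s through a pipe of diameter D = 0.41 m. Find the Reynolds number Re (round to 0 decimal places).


Re = rho * v * D / mu
Re = 961 * 2.2 * 0.41 / 0.0037
Re = 866.822 / 0.0037
Re = 234276


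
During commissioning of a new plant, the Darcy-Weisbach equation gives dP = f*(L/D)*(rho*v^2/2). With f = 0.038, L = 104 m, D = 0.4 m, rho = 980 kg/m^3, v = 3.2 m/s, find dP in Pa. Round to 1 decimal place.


dP = f * (L/D) * (rho*v^2/2)
dP = 0.038 * (104/0.4) * (980*3.2^2/2)
L/D = 260.0
rho*v^2/2 = 980*10.24/2 = 5017.6
dP = 0.038 * 260.0 * 5017.6
dP = 49573.9 Pa


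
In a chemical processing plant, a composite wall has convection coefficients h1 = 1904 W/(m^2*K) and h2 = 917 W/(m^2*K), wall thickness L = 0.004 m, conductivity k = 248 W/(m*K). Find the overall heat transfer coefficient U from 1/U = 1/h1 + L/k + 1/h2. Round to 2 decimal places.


1/U = 1/h1 + L/k + 1/h2
1/U = 1/1904 + 0.004/248 + 1/917
1/U = 0.0005252101 + 1.6129e-05 + 0.0010905125
1/U = 0.0016318516
U = 612.80 W/(m^2*K)


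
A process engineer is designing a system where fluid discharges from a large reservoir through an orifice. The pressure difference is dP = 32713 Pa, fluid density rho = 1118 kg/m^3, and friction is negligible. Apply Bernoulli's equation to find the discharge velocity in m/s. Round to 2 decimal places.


v = sqrt(2*dP/rho)
v = sqrt(2*32713/1118)
v = sqrt(58.520572)
v = 7.65 m/s


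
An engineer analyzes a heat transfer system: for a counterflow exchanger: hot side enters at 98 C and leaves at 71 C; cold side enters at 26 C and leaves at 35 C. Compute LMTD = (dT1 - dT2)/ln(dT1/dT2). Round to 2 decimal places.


dT1 = Th_in - Tc_out = 98 - 35 = 63
dT2 = Th_out - Tc_in = 71 - 26 = 45
LMTD = (dT1 - dT2) / ln(dT1/dT2)
LMTD = (63 - 45) / ln(63/45)
LMTD = 53.50 K


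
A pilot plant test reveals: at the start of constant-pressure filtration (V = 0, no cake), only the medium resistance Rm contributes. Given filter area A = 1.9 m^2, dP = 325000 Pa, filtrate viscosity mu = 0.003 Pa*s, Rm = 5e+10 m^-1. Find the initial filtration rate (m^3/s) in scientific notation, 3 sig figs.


rate = A * dP / (mu * Rm)
rate = 1.9 * 325000 / (0.003 * 5e+10)
rate = 617500.0 / 1.500e+08
rate = 4.12e-03 m^3/s


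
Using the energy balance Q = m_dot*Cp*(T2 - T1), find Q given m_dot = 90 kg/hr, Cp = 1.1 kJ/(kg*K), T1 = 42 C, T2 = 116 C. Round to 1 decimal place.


Q = m_dot * Cp * (T2 - T1)
Q = 90 * 1.1 * (116 - 42)
Q = 90 * 1.1 * 74
Q = 7326.0 kJ/hr


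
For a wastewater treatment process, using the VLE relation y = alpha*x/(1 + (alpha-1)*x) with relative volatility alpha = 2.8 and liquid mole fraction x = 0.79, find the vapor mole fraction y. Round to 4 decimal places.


y = alpha*x / (1 + (alpha-1)*x)
y = 2.8*0.79 / (1 + (2.8-1)*0.79)
y = 2.212 / (1 + 1.422)
y = 2.212 / 2.422
y = 0.9133


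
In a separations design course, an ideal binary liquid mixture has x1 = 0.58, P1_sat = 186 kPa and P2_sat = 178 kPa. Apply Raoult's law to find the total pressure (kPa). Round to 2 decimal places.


P = x1*P1_sat + x2*P2_sat
x2 = 1 - x1 = 1 - 0.58 = 0.42
P = 0.58*186 + 0.42*178
P = 107.88 + 74.76
P = 182.64 kPa


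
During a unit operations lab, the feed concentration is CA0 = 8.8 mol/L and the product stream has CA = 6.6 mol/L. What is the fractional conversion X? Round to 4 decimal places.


X = (CA0 - CA) / CA0
X = (8.8 - 6.6) / 8.8
X = 2.2 / 8.8
X = 0.2500


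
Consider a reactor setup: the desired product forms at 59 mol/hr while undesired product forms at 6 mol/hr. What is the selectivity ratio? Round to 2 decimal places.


S = desired product rate / undesired product rate
S = 59 / 6
S = 9.83


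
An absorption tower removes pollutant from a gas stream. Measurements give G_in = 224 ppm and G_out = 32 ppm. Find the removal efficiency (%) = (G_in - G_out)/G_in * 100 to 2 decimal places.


Efficiency = (G_in - G_out) / G_in * 100%
Efficiency = (224 - 32) / 224 * 100
Efficiency = 192 / 224 * 100
Efficiency = 85.71%


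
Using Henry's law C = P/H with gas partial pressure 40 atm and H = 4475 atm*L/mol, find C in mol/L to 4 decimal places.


C = P / H
C = 40 / 4475
C = 0.0089 mol/L


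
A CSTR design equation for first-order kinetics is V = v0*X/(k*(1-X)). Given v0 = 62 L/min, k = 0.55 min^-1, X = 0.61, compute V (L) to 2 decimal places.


V = v0 * X / (k * (1 - X))
V = 62 * 0.61 / (0.55 * (1 - 0.61))
V = 37.82 / (0.55 * 0.39)
V = 37.82 / 0.2145
V = 176.32 L


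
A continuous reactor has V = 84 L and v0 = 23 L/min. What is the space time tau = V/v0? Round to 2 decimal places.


tau = V / v0
tau = 84 / 23
tau = 3.65 min


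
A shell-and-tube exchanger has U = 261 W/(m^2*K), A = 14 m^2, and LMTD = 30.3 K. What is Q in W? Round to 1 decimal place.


Q = U * A * LMTD
Q = 261 * 14 * 30.3
Q = 110716.2 W


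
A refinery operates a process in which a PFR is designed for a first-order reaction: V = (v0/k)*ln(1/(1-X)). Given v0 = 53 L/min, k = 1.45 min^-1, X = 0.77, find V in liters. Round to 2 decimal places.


V = (v0/k) * ln(1/(1-X))
V = (53/1.45) * ln(1/(1-0.77))
V = 36.551724 * ln(4.347826)
V = 36.551724 * 1.469676
V = 53.72 L


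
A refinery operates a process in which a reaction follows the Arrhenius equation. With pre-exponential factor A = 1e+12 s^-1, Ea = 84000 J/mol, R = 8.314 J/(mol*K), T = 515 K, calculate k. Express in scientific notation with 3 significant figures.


k = A * exp(-Ea/(R*T))
k = 1e+12 * exp(-84000 / (8.314 * 515))
k = 1e+12 * exp(-19.61833)
k = 3.02e+03


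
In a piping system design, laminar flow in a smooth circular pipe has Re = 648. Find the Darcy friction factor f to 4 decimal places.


f = 64 / Re
f = 64 / 648
f = 0.0988


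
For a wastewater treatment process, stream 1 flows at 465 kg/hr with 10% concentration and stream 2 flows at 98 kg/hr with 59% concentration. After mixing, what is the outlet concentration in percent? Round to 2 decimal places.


Mass balance on solute: F1*x1 + F2*x2 = F3*x3
F3 = F1 + F2 = 465 + 98 = 563 kg/hr
x3 = (F1*x1 + F2*x2)/F3
x3 = (465*0.1 + 98*0.59) / 563
x3 = 18.53%


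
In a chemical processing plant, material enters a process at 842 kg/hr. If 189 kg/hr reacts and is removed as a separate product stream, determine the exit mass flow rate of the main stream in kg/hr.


Steady-state mass balance on the main outlet: F_out = F_in - F_removed
F_out = 842 - 189
F_out = 653 kg/hr


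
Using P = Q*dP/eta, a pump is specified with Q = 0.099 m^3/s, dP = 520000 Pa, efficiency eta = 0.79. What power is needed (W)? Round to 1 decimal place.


P = Q * dP / eta
P = 0.099 * 520000 / 0.79
P = 51480.0 / 0.79
P = 65164.6 W


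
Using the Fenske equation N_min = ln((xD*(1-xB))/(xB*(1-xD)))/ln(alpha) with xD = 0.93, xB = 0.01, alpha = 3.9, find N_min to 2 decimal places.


N_min = ln((xD*(1-xB))/(xB*(1-xD))) / ln(alpha)
Numerator inside ln: 0.9207 / 0.0007 = 1315.285714
ln(1315.285714) = 7.181809
ln(alpha) = ln(3.9) = 1.360977
N_min = 7.181809 / 1.360977 = 5.28


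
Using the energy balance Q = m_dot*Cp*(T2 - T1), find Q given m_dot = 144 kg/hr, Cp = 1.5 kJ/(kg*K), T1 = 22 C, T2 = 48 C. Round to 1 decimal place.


Q = m_dot * Cp * (T2 - T1)
Q = 144 * 1.5 * (48 - 22)
Q = 144 * 1.5 * 26
Q = 5616.0 kJ/hr


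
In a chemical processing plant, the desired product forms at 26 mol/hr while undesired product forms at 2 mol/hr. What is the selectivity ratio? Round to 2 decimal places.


S = desired product rate / undesired product rate
S = 26 / 2
S = 13.00


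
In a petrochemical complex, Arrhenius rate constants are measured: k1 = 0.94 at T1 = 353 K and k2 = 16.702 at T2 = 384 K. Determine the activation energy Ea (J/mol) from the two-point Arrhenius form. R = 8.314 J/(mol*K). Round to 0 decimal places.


Ea = R * ln(k2/k1) / (1/T1 - 1/T2)
ln(k2/k1) = ln(16.702/0.94) = 2.8774039
1/T1 - 1/T2 = 1/353 - 1/384 = 0.000228694523
Ea = 8.314 * 2.8774039 / 0.000228694523
Ea = 104606 J/mol


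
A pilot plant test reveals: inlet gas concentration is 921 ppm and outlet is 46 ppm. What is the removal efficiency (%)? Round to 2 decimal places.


Efficiency = (G_in - G_out) / G_in * 100%
Efficiency = (921 - 46) / 921 * 100
Efficiency = 875 / 921 * 100
Efficiency = 95.01%


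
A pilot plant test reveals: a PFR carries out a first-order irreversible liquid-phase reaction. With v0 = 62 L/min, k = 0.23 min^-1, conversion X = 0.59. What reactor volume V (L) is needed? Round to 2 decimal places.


V = (v0/k) * ln(1/(1-X))
V = (62/0.23) * ln(1/(1-0.59))
V = 269.565217 * ln(2.439024)
V = 269.565217 * 0.891598
V = 240.34 L


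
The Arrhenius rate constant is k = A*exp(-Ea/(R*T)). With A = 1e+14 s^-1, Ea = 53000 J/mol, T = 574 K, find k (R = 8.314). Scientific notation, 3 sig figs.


k = A * exp(-Ea/(R*T))
k = 1e+14 * exp(-53000 / (8.314 * 574))
k = 1e+14 * exp(-11.105905)
k = 1.50e+09


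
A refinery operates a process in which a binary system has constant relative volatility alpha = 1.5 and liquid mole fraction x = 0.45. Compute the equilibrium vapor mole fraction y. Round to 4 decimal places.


y = alpha*x / (1 + (alpha-1)*x)
y = 1.5*0.45 / (1 + (1.5-1)*0.45)
y = 0.675 / (1 + 0.225)
y = 0.675 / 1.225
y = 0.5510


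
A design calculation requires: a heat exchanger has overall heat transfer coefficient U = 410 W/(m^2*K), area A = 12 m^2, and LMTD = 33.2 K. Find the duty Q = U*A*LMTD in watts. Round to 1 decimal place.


Q = U * A * LMTD
Q = 410 * 12 * 33.2
Q = 163344.0 W


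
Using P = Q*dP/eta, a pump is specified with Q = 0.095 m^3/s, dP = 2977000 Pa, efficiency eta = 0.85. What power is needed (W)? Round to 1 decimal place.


P = Q * dP / eta
P = 0.095 * 2977000 / 0.85
P = 282815.0 / 0.85
P = 332723.5 W


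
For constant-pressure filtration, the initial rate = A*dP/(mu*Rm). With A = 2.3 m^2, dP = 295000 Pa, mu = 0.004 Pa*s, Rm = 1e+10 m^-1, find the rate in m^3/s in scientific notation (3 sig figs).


rate = A * dP / (mu * Rm)
rate = 2.3 * 295000 / (0.004 * 1e+10)
rate = 678500.0 / 4.000e+07
rate = 1.70e-02 m^3/s


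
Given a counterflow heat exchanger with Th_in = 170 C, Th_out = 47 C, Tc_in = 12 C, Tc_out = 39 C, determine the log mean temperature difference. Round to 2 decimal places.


dT1 = Th_in - Tc_out = 170 - 39 = 131
dT2 = Th_out - Tc_in = 47 - 12 = 35
LMTD = (dT1 - dT2) / ln(dT1/dT2)
LMTD = (131 - 35) / ln(131/35)
LMTD = 72.74 K


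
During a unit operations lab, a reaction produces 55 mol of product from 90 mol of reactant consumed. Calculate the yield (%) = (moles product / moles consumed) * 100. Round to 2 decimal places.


Yield = (moles product / moles consumed) * 100%
Yield = (55 / 90) * 100
Yield = 0.6111 * 100
Yield = 61.11%


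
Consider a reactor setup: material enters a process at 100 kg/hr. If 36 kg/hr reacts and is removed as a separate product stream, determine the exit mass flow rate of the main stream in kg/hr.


Steady-state mass balance on the main outlet: F_out = F_in - F_removed
F_out = 100 - 36
F_out = 64 kg/hr


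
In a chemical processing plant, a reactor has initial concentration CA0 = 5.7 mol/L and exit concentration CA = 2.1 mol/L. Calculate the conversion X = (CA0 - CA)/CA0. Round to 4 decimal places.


X = (CA0 - CA) / CA0
X = (5.7 - 2.1) / 5.7
X = 3.6 / 5.7
X = 0.6316


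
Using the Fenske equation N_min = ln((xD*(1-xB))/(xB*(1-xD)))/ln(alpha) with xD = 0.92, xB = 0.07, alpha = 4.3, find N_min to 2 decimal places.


N_min = ln((xD*(1-xB))/(xB*(1-xD))) / ln(alpha)
Numerator inside ln: 0.8556 / 0.0056 = 152.785714
ln(152.785714) = 5.029036
ln(alpha) = ln(4.3) = 1.458615
N_min = 5.029036 / 1.458615 = 3.45


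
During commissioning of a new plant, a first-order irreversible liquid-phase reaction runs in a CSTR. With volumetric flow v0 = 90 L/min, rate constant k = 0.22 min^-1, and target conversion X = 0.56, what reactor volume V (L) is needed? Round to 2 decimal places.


V = v0 * X / (k * (1 - X))
V = 90 * 0.56 / (0.22 * (1 - 0.56))
V = 50.4 / (0.22 * 0.44)
V = 50.4 / 0.0968
V = 520.66 L


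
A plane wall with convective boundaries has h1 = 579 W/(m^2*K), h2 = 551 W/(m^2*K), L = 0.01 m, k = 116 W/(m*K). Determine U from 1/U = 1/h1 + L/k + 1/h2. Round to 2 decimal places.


1/U = 1/h1 + L/k + 1/h2
1/U = 1/579 + 0.01/116 + 1/551
1/U = 0.0017271157 + 8.62069e-05 + 0.001814882
1/U = 0.0036282046
U = 275.62 W/(m^2*K)


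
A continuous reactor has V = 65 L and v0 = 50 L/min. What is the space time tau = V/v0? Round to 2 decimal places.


tau = V / v0
tau = 65 / 50
tau = 1.30 min


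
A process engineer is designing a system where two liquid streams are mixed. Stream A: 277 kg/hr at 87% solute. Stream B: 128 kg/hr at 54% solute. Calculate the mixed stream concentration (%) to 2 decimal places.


Mass balance on solute: F1*x1 + F2*x2 = F3*x3
F3 = F1 + F2 = 277 + 128 = 405 kg/hr
x3 = (F1*x1 + F2*x2)/F3
x3 = (277*0.87 + 128*0.54) / 405
x3 = 76.57%


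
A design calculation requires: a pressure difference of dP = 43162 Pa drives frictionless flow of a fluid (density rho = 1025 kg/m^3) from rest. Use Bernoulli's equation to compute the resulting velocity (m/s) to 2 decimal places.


v = sqrt(2*dP/rho)
v = sqrt(2*43162/1025)
v = sqrt(84.218537)
v = 9.18 m/s


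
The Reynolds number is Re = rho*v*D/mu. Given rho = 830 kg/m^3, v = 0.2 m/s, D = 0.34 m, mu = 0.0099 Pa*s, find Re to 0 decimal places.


Re = rho * v * D / mu
Re = 830 * 0.2 * 0.34 / 0.0099
Re = 56.44 / 0.0099
Re = 5701


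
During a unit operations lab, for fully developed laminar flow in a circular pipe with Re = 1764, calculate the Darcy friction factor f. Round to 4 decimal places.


f = 64 / Re
f = 64 / 1764
f = 0.0363


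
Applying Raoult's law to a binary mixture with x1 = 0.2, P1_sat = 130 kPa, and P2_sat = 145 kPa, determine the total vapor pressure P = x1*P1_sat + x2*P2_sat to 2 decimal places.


P = x1*P1_sat + x2*P2_sat
x2 = 1 - x1 = 1 - 0.2 = 0.8
P = 0.2*130 + 0.8*145
P = 26.0 + 116.0
P = 142.00 kPa


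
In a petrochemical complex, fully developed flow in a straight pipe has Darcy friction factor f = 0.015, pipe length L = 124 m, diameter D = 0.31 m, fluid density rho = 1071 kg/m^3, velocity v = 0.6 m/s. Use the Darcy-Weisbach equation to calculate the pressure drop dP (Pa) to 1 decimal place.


dP = f * (L/D) * (rho*v^2/2)
dP = 0.015 * (124/0.31) * (1071*0.6^2/2)
L/D = 400.0
rho*v^2/2 = 1071*0.36/2 = 192.78
dP = 0.015 * 400.0 * 192.78
dP = 1156.7 Pa


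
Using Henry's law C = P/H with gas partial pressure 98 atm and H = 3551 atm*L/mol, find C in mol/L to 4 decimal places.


C = P / H
C = 98 / 3551
C = 0.0276 mol/L


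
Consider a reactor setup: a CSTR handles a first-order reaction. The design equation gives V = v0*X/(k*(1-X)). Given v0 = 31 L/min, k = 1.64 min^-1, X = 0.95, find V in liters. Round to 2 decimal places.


V = v0 * X / (k * (1 - X))
V = 31 * 0.95 / (1.64 * (1 - 0.95))
V = 29.45 / (1.64 * 0.05)
V = 29.45 / 0.082
V = 359.15 L


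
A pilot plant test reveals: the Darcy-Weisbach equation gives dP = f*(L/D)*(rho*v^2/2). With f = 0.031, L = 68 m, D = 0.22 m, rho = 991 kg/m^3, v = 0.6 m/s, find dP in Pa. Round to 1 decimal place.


dP = f * (L/D) * (rho*v^2/2)
dP = 0.031 * (68/0.22) * (991*0.6^2/2)
L/D = 309.09090909
rho*v^2/2 = 991*0.36/2 = 178.38
dP = 0.031 * 309.09090909 * 178.38
dP = 1709.2 Pa


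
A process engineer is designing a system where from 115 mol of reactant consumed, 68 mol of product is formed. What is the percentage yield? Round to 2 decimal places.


Yield = (moles product / moles consumed) * 100%
Yield = (68 / 115) * 100
Yield = 0.5913 * 100
Yield = 59.13%


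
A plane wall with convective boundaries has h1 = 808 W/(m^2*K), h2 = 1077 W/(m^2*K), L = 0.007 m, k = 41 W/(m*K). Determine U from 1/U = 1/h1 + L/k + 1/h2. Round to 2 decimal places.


1/U = 1/h1 + L/k + 1/h2
1/U = 1/808 + 0.007/41 + 1/1077
1/U = 0.0012376238 + 0.0001707317 + 0.0009285051
1/U = 0.0023368606
U = 427.92 W/(m^2*K)
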